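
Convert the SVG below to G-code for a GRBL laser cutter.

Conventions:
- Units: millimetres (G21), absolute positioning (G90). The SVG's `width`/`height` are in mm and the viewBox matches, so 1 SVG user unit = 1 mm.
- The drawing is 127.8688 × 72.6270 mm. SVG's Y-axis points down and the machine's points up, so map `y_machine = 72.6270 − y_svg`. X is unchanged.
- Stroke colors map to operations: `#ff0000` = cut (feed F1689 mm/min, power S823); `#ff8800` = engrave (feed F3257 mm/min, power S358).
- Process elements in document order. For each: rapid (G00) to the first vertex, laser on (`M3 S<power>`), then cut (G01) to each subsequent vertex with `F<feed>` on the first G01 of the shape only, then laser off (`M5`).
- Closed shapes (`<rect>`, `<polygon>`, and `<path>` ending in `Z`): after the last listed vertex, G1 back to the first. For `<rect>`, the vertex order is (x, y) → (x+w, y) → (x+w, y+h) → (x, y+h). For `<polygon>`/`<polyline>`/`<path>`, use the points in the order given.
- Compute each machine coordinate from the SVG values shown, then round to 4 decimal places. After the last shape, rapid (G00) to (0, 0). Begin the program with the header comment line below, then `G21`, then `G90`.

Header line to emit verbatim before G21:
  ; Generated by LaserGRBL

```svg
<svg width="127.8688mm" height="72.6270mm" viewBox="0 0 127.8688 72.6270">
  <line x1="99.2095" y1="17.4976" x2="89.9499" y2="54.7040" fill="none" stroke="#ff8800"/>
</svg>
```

Since the viewBox matches the mm dimensions, user units are millimetres directly. The only transform is the Y-flip y_m = 72.6270 − y_svg.

Shape 1 is a line segment drawn with `<line>`. Its stroke #ff8800 means engrave at S358, F3257. After flipping Y the toolpath is (99.2095,55.1294) → (89.9499,17.9230).

; Generated by LaserGRBL
G21
G90
G00 X99.2095 Y55.1294
M3 S358
G01 X89.9499 Y17.9230 F3257
M5
G00 X0.0000 Y0.0000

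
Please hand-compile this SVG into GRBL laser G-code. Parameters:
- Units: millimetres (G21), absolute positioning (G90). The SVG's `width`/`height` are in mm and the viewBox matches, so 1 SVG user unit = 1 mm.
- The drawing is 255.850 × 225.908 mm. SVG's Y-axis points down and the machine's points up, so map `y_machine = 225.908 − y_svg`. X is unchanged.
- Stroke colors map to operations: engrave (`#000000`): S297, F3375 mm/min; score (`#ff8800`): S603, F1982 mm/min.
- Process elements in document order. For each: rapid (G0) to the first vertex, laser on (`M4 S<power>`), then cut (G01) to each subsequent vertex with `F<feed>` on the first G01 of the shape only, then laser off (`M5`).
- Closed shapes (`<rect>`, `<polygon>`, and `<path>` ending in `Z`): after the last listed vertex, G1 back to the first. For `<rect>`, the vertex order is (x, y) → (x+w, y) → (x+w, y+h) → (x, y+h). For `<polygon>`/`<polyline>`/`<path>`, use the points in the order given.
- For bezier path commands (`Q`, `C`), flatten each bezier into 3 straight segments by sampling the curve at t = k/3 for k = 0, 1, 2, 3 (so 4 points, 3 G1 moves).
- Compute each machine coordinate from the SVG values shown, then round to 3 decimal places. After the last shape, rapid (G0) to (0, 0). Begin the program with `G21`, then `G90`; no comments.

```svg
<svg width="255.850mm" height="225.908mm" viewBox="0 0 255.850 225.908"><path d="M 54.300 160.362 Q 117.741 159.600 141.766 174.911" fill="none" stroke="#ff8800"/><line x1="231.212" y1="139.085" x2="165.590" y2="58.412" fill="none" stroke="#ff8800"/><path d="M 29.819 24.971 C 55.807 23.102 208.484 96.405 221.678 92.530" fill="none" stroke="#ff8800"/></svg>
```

viewBox `0 0 255.850 225.908` with mm width/height → 1 unit = 1 mm. Flip: y_m = 225.908 − y_svg.

**Shape 1** — `<path>` quadratic bezier, stroke `#ff8800` → score (S603, F1982). Control points (SVG): P0=(54.300,160.362), P1=(117.741,159.600), P2=(141.766,174.911); sampled at t=k/3. Machine vertices: (54.300,65.546) → (92.214,64.268) → (121.370,59.418) → (141.766,50.997). Open path.

**Shape 2** — `<line>` line segment, stroke `#ff8800` → score (S603, F1982). Machine vertices: (231.212,86.823) → (165.590,167.496). Open path.

**Shape 3** — `<path>` cubic bezier, stroke `#ff8800` → score (S603, F1982). Control points (SVG): P0=(29.819,24.971), P1=(55.807,23.102), P2=(208.484,96.405), P3=(221.678,92.530); sampled at t=k/3. Machine vertices: (29.819,200.937) → (88.178,183.391) → (171.848,149.586) → (221.678,133.378). Open path.

G21
G90
G0 X54.300 Y65.546
M4 S603
G01 X92.214 Y64.268 F1982
G01 X121.370 Y59.418
G01 X141.766 Y50.997
M5
G0 X231.212 Y86.823
M4 S603
G01 X165.590 Y167.496 F1982
M5
G0 X29.819 Y200.937
M4 S603
G01 X88.178 Y183.391 F1982
G01 X171.848 Y149.586
G01 X221.678 Y133.378
M5
G0 X0.000 Y0.000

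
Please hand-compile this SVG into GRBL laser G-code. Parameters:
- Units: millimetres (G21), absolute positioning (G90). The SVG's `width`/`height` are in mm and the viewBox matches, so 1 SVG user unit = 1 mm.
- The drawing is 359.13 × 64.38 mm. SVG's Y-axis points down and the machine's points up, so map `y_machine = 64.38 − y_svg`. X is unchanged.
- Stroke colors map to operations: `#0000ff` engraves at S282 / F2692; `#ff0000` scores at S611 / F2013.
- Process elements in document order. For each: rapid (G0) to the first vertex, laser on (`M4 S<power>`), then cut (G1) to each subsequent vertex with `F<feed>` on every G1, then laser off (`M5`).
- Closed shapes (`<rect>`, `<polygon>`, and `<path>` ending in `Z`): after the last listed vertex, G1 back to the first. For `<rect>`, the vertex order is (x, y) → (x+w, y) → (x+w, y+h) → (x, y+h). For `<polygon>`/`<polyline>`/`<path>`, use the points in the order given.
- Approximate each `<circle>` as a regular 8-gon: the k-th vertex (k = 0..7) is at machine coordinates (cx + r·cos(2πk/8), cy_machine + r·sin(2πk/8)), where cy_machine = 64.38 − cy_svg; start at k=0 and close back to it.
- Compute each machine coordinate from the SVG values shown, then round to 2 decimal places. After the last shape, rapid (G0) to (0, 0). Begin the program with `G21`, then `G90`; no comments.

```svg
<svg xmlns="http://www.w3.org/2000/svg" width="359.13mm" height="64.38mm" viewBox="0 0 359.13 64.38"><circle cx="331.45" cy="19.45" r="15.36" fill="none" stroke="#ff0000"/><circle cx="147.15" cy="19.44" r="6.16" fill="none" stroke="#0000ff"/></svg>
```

G21
G90
G0 X346.81 Y44.93
M4 S611
G1 X342.31 Y55.79 F2013
G1 X331.45 Y60.29 F2013
G1 X320.59 Y55.79 F2013
G1 X316.09 Y44.93 F2013
G1 X320.59 Y34.07 F2013
G1 X331.45 Y29.57 F2013
G1 X342.31 Y34.07 F2013
G1 X346.81 Y44.93 F2013
M5
G0 X153.31 Y44.94
M4 S282
G1 X151.51 Y49.30 F2692
G1 X147.15 Y51.10 F2692
G1 X142.79 Y49.30 F2692
G1 X140.99 Y44.94 F2692
G1 X142.79 Y40.58 F2692
G1 X147.15 Y38.78 F2692
G1 X151.51 Y40.58 F2692
G1 X153.31 Y44.94 F2692
M5
G0 X0.00 Y0.00

1 u = 1 mm; y_m = 64.38 − y.

[1] `<circle>` circle, #ff0000→score S611 F2013: (346.81,44.93) → (342.31,55.79) → (331.45,60.29) → (320.59,55.79) → (316.09,44.93) → (320.59,34.07) → (331.45,29.57) → (342.31,34.07) → (346.81,44.93) (closed)

[2] `<circle>` circle, #0000ff→engrave S282 F2692: (153.31,44.94) → (151.51,49.30) → (147.15,51.10) → (142.79,49.30) → (140.99,44.94) → (142.79,40.58) → (147.15,38.78) → (151.51,40.58) → (153.31,44.94) (closed)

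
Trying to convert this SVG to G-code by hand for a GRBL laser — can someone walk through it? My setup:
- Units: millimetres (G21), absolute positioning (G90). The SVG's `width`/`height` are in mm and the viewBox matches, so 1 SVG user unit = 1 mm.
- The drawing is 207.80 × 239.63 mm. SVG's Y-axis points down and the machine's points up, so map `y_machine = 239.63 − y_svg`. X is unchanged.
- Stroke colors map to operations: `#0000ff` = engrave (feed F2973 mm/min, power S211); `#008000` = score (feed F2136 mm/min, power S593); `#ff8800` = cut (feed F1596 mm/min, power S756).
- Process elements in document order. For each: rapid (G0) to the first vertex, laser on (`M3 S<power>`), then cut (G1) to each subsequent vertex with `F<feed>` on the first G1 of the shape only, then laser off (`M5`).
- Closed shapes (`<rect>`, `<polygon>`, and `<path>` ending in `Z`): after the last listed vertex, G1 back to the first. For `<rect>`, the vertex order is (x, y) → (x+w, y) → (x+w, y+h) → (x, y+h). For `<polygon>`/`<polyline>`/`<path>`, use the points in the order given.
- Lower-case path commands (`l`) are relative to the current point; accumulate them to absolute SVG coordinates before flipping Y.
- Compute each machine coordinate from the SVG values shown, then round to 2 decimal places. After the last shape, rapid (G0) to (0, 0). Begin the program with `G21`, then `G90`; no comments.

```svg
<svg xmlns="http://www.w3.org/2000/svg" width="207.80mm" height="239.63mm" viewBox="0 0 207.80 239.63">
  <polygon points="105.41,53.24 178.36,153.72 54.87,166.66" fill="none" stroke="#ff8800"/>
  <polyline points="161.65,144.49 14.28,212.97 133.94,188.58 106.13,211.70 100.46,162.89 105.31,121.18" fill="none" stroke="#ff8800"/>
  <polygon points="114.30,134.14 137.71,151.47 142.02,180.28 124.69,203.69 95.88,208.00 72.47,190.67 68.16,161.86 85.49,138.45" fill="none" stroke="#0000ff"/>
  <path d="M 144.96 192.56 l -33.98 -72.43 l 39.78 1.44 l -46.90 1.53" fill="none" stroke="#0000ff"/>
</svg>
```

G21
G90
G0 X105.41 Y186.39
M3 S756
G1 X178.36 Y85.91 F1596
G1 X54.87 Y72.97
G1 X105.41 Y186.39
M5
G0 X161.65 Y95.14
M3 S756
G1 X14.28 Y26.66 F1596
G1 X133.94 Y51.05
G1 X106.13 Y27.93
G1 X100.46 Y76.74
G1 X105.31 Y118.45
M5
G0 X114.30 Y105.49
M3 S211
G1 X137.71 Y88.16 F2973
G1 X142.02 Y59.35
G1 X124.69 Y35.94
G1 X95.88 Y31.63
G1 X72.47 Y48.96
G1 X68.16 Y77.77
G1 X85.49 Y101.18
G1 X114.30 Y105.49
M5
G0 X144.96 Y47.07
M3 S211
G1 X110.98 Y119.50 F2973
G1 X150.76 Y118.06
G1 X103.86 Y116.53
M5
G0 X0.00 Y0.00

1 u = 1 mm; y_m = 239.63 − y.

[1] `<polygon>` regular polygon, #ff8800→cut S756 F1596: (105.41,186.39) → (178.36,85.91) → (54.87,72.97) → (105.41,186.39) (closed)

[2] `<polyline>` open polyline, #ff8800→cut S756 F1596: (161.65,95.14) → (14.28,26.66) → (133.94,51.05) → (106.13,27.93) → (100.46,76.74) → (105.31,118.45)

[3] `<polygon>` regular polygon, #0000ff→engrave S211 F2973: (114.30,105.49) → (137.71,88.16) → (142.02,59.35) → (124.69,35.94) → (95.88,31.63) → (72.47,48.96) → (68.16,77.77) → (85.49,101.18) → (114.30,105.49) (closed)

[4] `<path>` open polyline, #0000ff→engrave S211 F2973: (144.96,47.07) → (110.98,119.50) → (150.76,118.06) → (103.86,116.53)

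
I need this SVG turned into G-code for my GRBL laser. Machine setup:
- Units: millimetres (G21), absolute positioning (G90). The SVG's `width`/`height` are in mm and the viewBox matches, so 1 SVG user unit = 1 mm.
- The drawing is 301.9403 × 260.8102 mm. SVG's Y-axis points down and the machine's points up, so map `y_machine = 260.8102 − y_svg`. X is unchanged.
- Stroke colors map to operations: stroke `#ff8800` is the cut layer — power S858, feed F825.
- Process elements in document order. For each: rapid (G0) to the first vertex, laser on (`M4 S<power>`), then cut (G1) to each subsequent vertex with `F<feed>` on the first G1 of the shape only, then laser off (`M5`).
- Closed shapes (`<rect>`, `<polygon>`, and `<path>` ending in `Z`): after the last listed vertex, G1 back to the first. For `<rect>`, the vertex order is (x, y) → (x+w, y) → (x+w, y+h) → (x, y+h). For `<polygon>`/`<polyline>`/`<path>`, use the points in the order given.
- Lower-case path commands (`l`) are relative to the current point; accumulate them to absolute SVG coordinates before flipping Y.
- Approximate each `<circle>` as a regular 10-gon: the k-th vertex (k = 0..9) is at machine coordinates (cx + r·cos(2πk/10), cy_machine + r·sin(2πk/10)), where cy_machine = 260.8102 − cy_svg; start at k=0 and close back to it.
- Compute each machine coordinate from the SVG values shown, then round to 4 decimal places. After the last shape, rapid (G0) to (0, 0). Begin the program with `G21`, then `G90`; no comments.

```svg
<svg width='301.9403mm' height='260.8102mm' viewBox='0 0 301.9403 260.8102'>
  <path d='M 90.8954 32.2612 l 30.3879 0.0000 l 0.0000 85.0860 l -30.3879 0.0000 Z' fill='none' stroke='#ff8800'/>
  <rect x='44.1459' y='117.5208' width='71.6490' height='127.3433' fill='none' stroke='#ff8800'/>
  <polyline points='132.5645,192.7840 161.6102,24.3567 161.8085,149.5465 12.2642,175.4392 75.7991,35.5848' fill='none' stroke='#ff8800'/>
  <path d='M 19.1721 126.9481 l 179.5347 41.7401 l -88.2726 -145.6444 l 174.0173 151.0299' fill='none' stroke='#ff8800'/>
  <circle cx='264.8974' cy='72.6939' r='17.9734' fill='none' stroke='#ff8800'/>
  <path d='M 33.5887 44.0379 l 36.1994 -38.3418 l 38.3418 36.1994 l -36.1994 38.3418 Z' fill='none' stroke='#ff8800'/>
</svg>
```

G21
G90
G0 X90.8954 Y228.5490
M4 S858
G1 X121.2833 Y228.5490 F825
G1 X121.2833 Y143.4630
G1 X90.8954 Y143.4630
G1 X90.8954 Y228.5490
M5
G0 X44.1459 Y143.2894
M4 S858
G1 X115.7949 Y143.2894 F825
G1 X115.7949 Y15.9461
G1 X44.1459 Y15.9461
G1 X44.1459 Y143.2894
M5
G0 X132.5645 Y68.0262
M4 S858
G1 X161.6102 Y236.4535 F825
G1 X161.8085 Y111.2637
G1 X12.2642 Y85.3710
G1 X75.7991 Y225.2254
M5
G0 X19.1721 Y133.8621
M4 S858
G1 X198.7068 Y92.1220 F825
G1 X110.4342 Y237.7664
G1 X284.4515 Y86.7365
M5
G0 X282.8708 Y188.1163
M4 S858
G1 X279.4382 Y198.6808 F825
G1 X270.4515 Y205.2100
G1 X259.3433 Y205.2100
G1 X250.3566 Y198.6808
G1 X246.9240 Y188.1163
G1 X250.3566 Y177.5518
G1 X259.3433 Y171.0226
G1 X270.4515 Y171.0226
G1 X279.4382 Y177.5518
G1 X282.8708 Y188.1163
M5
G0 X33.5887 Y216.7723
M4 S858
G1 X69.7881 Y255.1141 F825
G1 X108.1299 Y218.9147
G1 X71.9305 Y180.5729
G1 X33.5887 Y216.7723
M5
G0 X0.0000 Y0.0000

viewBox `0 0 301.9403 260.8102` with mm width/height → 1 unit = 1 mm. Flip: y_m = 260.8102 − y_svg.

**Shape 1** — `<path>` rectangle, stroke `#ff8800` → cut (S858, F825). Machine vertices: (90.8954,228.5490) → (121.2833,228.5490) → (121.2833,143.4630) → (90.8954,143.4630) → (90.8954,228.5490). Closed: final G1 returns to the first vertex.

**Shape 2** — `<rect>` rectangle, stroke `#ff8800` → cut (S858, F825). Machine vertices: (44.1459,143.2894) → (115.7949,143.2894) → (115.7949,15.9461) → (44.1459,15.9461) → (44.1459,143.2894). Closed: final G1 returns to the first vertex.

**Shape 3** — `<polyline>` open polyline, stroke `#ff8800` → cut (S858, F825). Machine vertices: (132.5645,68.0262) → (161.6102,236.4535) → (161.8085,111.2637) → (12.2642,85.3710) → (75.7991,225.2254). Open path.

**Shape 4** — `<path>` open polyline, stroke `#ff8800` → cut (S858, F825). Machine vertices: (19.1721,133.8621) → (198.7068,92.1220) → (110.4342,237.7664) → (284.4515,86.7365). Open path.

**Shape 5** — `<circle>` circle, stroke `#ff8800` → cut (S858, F825). Machine vertices: (282.8708,188.1163) → (279.4382,198.6808) → (270.4515,205.2100) → (259.3433,205.2100) → (250.3566,198.6808) → (246.9240,188.1163) → (250.3566,177.5518) → (259.3433,171.0226) → (270.4515,171.0226) → (279.4382,177.5518) → (282.8708,188.1163). Closed: final G1 returns to the first vertex.

**Shape 6** — `<path>` regular polygon, stroke `#ff8800` → cut (S858, F825). Machine vertices: (33.5887,216.7723) → (69.7881,255.1141) → (108.1299,218.9147) → (71.9305,180.5729) → (33.5887,216.7723). Closed: final G1 returns to the first vertex.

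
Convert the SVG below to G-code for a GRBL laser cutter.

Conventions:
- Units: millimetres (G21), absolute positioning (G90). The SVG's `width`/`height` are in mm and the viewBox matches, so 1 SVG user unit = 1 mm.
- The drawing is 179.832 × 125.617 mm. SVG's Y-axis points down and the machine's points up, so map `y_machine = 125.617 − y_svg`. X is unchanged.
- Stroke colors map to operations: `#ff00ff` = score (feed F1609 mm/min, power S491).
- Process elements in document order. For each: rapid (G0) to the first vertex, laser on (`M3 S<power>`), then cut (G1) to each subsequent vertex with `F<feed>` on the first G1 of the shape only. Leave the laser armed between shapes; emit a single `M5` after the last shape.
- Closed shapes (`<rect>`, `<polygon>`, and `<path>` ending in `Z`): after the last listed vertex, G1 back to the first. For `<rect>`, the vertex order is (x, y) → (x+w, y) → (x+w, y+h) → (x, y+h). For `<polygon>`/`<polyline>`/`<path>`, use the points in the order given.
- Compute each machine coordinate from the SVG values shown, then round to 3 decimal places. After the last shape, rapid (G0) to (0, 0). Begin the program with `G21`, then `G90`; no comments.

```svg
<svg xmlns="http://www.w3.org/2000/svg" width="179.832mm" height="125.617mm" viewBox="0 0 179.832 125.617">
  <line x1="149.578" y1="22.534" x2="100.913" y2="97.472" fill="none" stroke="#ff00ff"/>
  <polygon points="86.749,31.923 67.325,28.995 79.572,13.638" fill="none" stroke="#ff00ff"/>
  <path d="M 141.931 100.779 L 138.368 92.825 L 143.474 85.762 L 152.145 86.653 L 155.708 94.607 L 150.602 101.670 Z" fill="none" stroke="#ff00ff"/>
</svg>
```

G21
G90
G0 X149.578 Y103.083
M3 S491
G1 X100.913 Y28.145 F1609
G0 X86.749 Y93.694
M3 S491
G1 X67.325 Y96.622 F1609
G1 X79.572 Y111.979
G1 X86.749 Y93.694
G0 X141.931 Y24.838
M3 S491
G1 X138.368 Y32.792 F1609
G1 X143.474 Y39.855
G1 X152.145 Y38.964
G1 X155.708 Y31.010
G1 X150.602 Y23.947
G1 X141.931 Y24.838
M5
G0 X0.000 Y0.000

1 u = 1 mm; y_m = 125.617 − y.

[1] `<line>` line segment, #ff00ff→score S491 F1609: (149.578,103.083) → (100.913,28.145)

[2] `<polygon>` regular polygon, #ff00ff→score S491 F1609: (86.749,93.694) → (67.325,96.622) → (79.572,111.979) → (86.749,93.694) (closed)

[3] `<path>` regular polygon, #ff00ff→score S491 F1609: (141.931,24.838) → (138.368,32.792) → (143.474,39.855) → (152.145,38.964) → (155.708,31.010) → (150.602,23.947) → (141.931,24.838) (closed)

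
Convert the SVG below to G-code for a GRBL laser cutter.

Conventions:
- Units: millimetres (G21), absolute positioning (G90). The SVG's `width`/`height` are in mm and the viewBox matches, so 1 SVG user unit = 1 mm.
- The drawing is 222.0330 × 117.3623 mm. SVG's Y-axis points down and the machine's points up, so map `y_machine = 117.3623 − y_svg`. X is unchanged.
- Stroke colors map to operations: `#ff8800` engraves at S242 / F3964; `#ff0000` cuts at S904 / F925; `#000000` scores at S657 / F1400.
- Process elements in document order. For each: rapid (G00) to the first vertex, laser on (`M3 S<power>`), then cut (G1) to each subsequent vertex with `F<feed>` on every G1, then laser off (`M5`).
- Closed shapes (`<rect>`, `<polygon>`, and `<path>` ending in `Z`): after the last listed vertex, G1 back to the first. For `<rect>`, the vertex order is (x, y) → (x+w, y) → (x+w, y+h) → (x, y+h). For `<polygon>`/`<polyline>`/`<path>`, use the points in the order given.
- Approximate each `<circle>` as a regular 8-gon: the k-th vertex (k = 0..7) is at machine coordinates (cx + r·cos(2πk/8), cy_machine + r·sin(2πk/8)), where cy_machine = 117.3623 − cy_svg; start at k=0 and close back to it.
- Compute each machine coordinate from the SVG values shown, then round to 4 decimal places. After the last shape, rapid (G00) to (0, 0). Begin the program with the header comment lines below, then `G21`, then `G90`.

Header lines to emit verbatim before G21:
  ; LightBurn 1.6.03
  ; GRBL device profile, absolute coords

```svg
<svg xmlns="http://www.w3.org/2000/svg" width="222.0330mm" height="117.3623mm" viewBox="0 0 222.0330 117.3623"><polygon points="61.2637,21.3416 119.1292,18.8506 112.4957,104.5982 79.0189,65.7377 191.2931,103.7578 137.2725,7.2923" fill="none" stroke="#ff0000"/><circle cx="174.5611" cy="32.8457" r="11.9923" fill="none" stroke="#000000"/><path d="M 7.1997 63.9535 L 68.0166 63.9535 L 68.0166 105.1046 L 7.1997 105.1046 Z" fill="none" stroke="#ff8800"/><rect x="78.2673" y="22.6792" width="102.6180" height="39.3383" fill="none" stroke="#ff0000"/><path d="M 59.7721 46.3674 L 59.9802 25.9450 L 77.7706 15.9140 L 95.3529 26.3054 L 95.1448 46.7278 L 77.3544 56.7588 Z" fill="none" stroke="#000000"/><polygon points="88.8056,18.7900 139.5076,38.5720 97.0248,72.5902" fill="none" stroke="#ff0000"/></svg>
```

; LightBurn 1.6.03
; GRBL device profile, absolute coords
G21
G90
G00 X61.2637 Y96.0207
M3 S904
G1 X119.1292 Y98.5117 F925
G1 X112.4957 Y12.7641 F925
G1 X79.0189 Y51.6246 F925
G1 X191.2931 Y13.6045 F925
G1 X137.2725 Y110.0700 F925
G1 X61.2637 Y96.0207 F925
M5
G00 X186.5534 Y84.5166
M3 S657
G1 X183.0409 Y92.9964 F1400
G1 X174.5611 Y96.5089 F1400
G1 X166.0813 Y92.9964 F1400
G1 X162.5688 Y84.5166 F1400
G1 X166.0813 Y76.0368 F1400
G1 X174.5611 Y72.5243 F1400
G1 X183.0409 Y76.0368 F1400
G1 X186.5534 Y84.5166 F1400
M5
G00 X7.1997 Y53.4088
M3 S242
G1 X68.0166 Y53.4088 F3964
G1 X68.0166 Y12.2577 F3964
G1 X7.1997 Y12.2577 F3964
G1 X7.1997 Y53.4088 F3964
M5
G00 X78.2673 Y94.6831
M3 S904
G1 X180.8853 Y94.6831 F925
G1 X180.8853 Y55.3448 F925
G1 X78.2673 Y55.3448 F925
G1 X78.2673 Y94.6831 F925
M5
G00 X59.7721 Y70.9949
M3 S657
G1 X59.9802 Y91.4173 F1400
G1 X77.7706 Y101.4483 F1400
G1 X95.3529 Y91.0569 F1400
G1 X95.1448 Y70.6345 F1400
G1 X77.3544 Y60.6035 F1400
G1 X59.7721 Y70.9949 F1400
M5
G00 X88.8056 Y98.5723
M3 S904
G1 X139.5076 Y78.7903 F925
G1 X97.0248 Y44.7721 F925
G1 X88.8056 Y98.5723 F925
M5
G00 X0.0000 Y0.0000

viewBox `0 0 222.0330 117.3623` with mm width/height → 1 unit = 1 mm. Flip: y_m = 117.3623 − y_svg.

**Shape 1** — `<polygon>` closed polygon, stroke `#ff0000` → cut (S904, F925). Machine vertices: (61.2637,96.0207) → (119.1292,98.5117) → (112.4957,12.7641) → (79.0189,51.6246) → (191.2931,13.6045) → (137.2725,110.0700) → (61.2637,96.0207). Closed: final G1 returns to the first vertex.

**Shape 2** — `<circle>` circle, stroke `#000000` → score (S657, F1400). Machine vertices: (186.5534,84.5166) → (183.0409,92.9964) → (174.5611,96.5089) → (166.0813,92.9964) → (162.5688,84.5166) → (166.0813,76.0368) → (174.5611,72.5243) → (183.0409,76.0368) → (186.5534,84.5166). Closed: final G1 returns to the first vertex.

**Shape 3** — `<path>` rectangle, stroke `#ff8800` → engrave (S242, F3964). Machine vertices: (7.1997,53.4088) → (68.0166,53.4088) → (68.0166,12.2577) → (7.1997,12.2577) → (7.1997,53.4088). Closed: final G1 returns to the first vertex.

**Shape 4** — `<rect>` rectangle, stroke `#ff0000` → cut (S904, F925). Machine vertices: (78.2673,94.6831) → (180.8853,94.6831) → (180.8853,55.3448) → (78.2673,55.3448) → (78.2673,94.6831). Closed: final G1 returns to the first vertex.

**Shape 5** — `<path>` regular polygon, stroke `#000000` → score (S657, F1400). Machine vertices: (59.7721,70.9949) → (59.9802,91.4173) → (77.7706,101.4483) → (95.3529,91.0569) → (95.1448,70.6345) → (77.3544,60.6035) → (59.7721,70.9949). Closed: final G1 returns to the first vertex.

**Shape 6** — `<polygon>` regular polygon, stroke `#ff0000` → cut (S904, F925). Machine vertices: (88.8056,98.5723) → (139.5076,78.7903) → (97.0248,44.7721) → (88.8056,98.5723). Closed: final G1 returns to the first vertex.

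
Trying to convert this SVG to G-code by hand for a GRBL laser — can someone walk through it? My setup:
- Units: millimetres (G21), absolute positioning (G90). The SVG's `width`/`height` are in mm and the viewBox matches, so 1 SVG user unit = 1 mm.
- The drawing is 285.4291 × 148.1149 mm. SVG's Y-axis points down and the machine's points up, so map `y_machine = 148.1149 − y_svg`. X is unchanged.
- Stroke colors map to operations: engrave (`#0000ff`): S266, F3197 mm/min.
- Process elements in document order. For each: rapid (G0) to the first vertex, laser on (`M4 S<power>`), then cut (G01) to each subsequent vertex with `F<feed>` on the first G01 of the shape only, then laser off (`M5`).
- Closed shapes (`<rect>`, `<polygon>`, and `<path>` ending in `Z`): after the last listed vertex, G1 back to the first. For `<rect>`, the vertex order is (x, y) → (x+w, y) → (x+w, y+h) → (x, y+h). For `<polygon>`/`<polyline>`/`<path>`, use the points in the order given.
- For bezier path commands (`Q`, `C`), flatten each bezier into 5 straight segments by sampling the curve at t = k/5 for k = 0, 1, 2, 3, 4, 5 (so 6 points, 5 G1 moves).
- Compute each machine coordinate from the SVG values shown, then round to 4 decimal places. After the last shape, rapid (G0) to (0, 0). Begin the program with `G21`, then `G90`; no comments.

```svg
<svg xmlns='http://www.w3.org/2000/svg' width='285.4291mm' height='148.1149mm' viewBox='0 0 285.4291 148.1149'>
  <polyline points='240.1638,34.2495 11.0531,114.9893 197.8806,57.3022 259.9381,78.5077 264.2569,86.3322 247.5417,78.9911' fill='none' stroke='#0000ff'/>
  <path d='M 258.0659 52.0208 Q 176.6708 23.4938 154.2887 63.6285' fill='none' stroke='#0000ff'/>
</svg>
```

1 u = 1 mm; y_m = 148.1149 − y.

[1] `<polyline>` open polyline, #0000ff→engrave S266 F3197: (240.1638,113.8654) → (11.0531,33.1256) → (197.8806,90.8127) → (259.9381,69.6072) → (264.2569,61.7827) → (247.5417,69.1238)

[2] `<path>` quadratic bezier, #0000ff→engrave S266 F3197: (258.0659,96.0941) → (227.8684,104.7584) → (202.3919,107.9298) → (181.6365,105.6083) → (165.6021,97.7938) → (154.2887,84.4864)

G21
G90
G0 X240.1638 Y113.8654
M4 S266
G01 X11.0531 Y33.1256 F3197
G01 X197.8806 Y90.8127
G01 X259.9381 Y69.6072
G01 X264.2569 Y61.7827
G01 X247.5417 Y69.1238
M5
G0 X258.0659 Y96.0941
M4 S266
G01 X227.8684 Y104.7584 F3197
G01 X202.3919 Y107.9298
G01 X181.6365 Y105.6083
G01 X165.6021 Y97.7938
G01 X154.2887 Y84.4864
M5
G0 X0.0000 Y0.0000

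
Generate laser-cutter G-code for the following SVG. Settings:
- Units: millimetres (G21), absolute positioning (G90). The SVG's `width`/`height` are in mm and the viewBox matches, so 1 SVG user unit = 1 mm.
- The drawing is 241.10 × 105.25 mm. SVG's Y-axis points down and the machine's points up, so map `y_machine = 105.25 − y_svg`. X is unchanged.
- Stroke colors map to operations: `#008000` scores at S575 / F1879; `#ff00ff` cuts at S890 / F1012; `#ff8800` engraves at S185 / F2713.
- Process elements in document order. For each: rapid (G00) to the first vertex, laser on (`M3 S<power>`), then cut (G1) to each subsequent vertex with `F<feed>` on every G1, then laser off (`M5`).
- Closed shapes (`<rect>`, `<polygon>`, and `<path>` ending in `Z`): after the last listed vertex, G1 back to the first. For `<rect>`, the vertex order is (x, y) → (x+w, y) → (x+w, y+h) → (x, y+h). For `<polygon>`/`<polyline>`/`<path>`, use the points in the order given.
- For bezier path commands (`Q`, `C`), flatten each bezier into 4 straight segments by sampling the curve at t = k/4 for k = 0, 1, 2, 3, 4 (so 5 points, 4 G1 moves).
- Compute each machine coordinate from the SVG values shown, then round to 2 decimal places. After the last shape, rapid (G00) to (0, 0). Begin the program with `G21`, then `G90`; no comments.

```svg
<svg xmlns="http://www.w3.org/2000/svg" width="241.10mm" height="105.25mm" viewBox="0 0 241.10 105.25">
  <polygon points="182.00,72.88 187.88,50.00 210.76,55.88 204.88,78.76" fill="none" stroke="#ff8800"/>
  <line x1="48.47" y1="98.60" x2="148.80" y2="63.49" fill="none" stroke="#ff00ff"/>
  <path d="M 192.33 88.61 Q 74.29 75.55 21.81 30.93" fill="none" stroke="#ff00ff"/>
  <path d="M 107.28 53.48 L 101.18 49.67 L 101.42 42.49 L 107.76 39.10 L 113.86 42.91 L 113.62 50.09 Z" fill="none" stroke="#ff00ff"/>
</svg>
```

1 u = 1 mm; y_m = 105.25 − y.

[1] `<polygon>` regular polygon, #ff8800→engrave S185 F2713: (182.00,32.37) → (187.88,55.25) → (210.76,49.37) → (204.88,26.49) → (182.00,32.37) (closed)

[2] `<line>` line segment, #ff00ff→cut S890 F1012: (48.47,6.65) → (148.80,41.76)

[3] `<path>` quadratic bezier, #ff00ff→cut S890 F1012: (192.33,16.64) → (137.41,25.14) → (90.68,37.59) → (52.15,53.98) → (21.81,74.32)

[4] `<path>` regular polygon, #ff00ff→cut S890 F1012: (107.28,51.77) → (101.18,55.58) → (101.42,62.76) → (107.76,66.15) → (113.86,62.34) → (113.62,55.16) → (107.28,51.77) (closed)

G21
G90
G00 X182.00 Y32.37
M3 S185
G1 X187.88 Y55.25 F2713
G1 X210.76 Y49.37 F2713
G1 X204.88 Y26.49 F2713
G1 X182.00 Y32.37 F2713
M5
G00 X48.47 Y6.65
M3 S890
G1 X148.80 Y41.76 F1012
M5
G00 X192.33 Y16.64
M3 S890
G1 X137.41 Y25.14 F1012
G1 X90.68 Y37.59 F1012
G1 X52.15 Y53.98 F1012
G1 X21.81 Y74.32 F1012
M5
G00 X107.28 Y51.77
M3 S890
G1 X101.18 Y55.58 F1012
G1 X101.42 Y62.76 F1012
G1 X107.76 Y66.15 F1012
G1 X113.86 Y62.34 F1012
G1 X113.62 Y55.16 F1012
G1 X107.28 Y51.77 F1012
M5
G00 X0.00 Y0.00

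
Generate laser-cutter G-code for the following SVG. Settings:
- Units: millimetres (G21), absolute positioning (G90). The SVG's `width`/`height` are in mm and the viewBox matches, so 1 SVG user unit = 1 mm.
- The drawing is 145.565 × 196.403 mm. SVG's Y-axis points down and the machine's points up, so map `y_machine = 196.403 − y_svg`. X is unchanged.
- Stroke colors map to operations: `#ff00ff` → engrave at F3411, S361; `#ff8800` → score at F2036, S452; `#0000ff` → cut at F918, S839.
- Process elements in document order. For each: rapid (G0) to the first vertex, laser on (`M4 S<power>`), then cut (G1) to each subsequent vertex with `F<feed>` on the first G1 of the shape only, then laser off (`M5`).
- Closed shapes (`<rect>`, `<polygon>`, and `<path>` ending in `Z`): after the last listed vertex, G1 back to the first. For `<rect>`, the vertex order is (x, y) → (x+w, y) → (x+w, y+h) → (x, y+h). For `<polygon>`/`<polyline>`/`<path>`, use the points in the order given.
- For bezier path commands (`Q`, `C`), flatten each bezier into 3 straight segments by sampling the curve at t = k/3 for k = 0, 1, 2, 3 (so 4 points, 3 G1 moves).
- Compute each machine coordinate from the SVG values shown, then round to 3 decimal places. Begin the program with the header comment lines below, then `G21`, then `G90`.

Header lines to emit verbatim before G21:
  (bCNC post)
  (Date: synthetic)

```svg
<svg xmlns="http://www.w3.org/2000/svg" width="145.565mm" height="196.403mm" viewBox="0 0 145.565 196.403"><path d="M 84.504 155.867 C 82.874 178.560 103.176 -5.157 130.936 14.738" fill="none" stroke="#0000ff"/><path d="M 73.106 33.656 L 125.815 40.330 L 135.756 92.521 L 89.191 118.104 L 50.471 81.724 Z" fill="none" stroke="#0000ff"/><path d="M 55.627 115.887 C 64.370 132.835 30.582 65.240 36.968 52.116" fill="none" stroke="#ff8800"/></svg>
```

(bCNC post)
(Date: synthetic)
G21
G90
G0 X84.504 Y40.536
M4 S839
G1 X89.649 Y71.460 F918
G1 X106.198 Y148.875
G1 X130.936 Y181.665
M5
G0 X73.106 Y162.747
M4 S839
G1 X125.815 Y156.073 F918
G1 X135.756 Y103.882
G1 X89.191 Y78.299
G1 X50.471 Y114.679
G1 X73.106 Y162.747
M5
G0 X55.627 Y80.516
M4 S452
G1 X53.256 Y86.600 F2036
G1 X40.910 Y118.155
G1 X36.968 Y144.287
M5

1 u = 1 mm; y_m = 196.403 − y.

[1] `<path>` cubic bezier, #0000ff→cut S839 F918: (84.504,40.536) → (89.649,71.460) → (106.198,148.875) → (130.936,181.665)

[2] `<path>` regular polygon, #0000ff→cut S839 F918: (73.106,162.747) → (125.815,156.073) → (135.756,103.882) → (89.191,78.299) → (50.471,114.679) → (73.106,162.747) (closed)

[3] `<path>` cubic bezier, #ff8800→score S452 F2036: (55.627,80.516) → (53.256,86.600) → (40.910,118.155) → (36.968,144.287)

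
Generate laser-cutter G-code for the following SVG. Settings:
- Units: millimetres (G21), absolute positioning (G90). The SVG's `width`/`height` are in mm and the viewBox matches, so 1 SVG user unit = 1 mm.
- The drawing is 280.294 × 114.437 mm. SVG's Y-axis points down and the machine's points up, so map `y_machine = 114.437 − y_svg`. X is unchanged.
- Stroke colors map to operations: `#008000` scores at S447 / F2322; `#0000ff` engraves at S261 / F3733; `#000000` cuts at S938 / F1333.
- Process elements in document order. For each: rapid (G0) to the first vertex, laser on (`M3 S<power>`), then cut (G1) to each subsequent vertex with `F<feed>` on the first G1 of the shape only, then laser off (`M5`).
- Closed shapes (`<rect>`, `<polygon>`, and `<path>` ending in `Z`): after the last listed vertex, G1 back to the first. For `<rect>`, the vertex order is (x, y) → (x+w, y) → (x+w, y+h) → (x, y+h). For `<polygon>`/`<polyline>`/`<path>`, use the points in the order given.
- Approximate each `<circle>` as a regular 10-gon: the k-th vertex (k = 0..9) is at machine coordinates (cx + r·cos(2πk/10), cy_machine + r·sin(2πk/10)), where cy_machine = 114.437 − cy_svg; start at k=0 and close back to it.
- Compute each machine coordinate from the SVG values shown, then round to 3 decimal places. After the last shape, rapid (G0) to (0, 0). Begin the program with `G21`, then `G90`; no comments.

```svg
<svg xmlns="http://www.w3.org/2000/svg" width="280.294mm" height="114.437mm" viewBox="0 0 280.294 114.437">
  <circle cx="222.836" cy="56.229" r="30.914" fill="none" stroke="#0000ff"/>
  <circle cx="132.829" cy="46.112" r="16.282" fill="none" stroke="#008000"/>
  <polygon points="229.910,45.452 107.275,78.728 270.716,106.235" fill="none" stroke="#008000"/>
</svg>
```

G21
G90
G0 X253.750 Y58.208
M3 S261
G1 X247.846 Y76.379 F3733
G1 X232.389 Y87.609
G1 X213.283 Y87.609
G1 X197.826 Y76.379
G1 X191.922 Y58.208
G1 X197.826 Y40.037
G1 X213.283 Y28.807
G1 X232.389 Y28.807
G1 X247.846 Y40.037
G1 X253.750 Y58.208
M5
G0 X149.111 Y68.325
M3 S447
G1 X146.001 Y77.895 F2322
G1 X137.860 Y83.810
G1 X127.798 Y83.810
G1 X119.657 Y77.895
G1 X116.547 Y68.325
G1 X119.657 Y58.755
G1 X127.798 Y52.840
G1 X137.860 Y52.840
G1 X146.001 Y58.755
G1 X149.111 Y68.325
M5
G0 X229.910 Y68.985
M3 S447
G1 X107.275 Y35.709 F2322
G1 X270.716 Y8.202
G1 X229.910 Y68.985
M5
G0 X0.000 Y0.000

viewBox `0 0 280.294 114.437` with mm width/height → 1 unit = 1 mm. Flip: y_m = 114.437 − y_svg.

**Shape 1** — `<circle>` circle, stroke `#0000ff` → engrave (S261, F3733). Machine vertices: (253.750,58.208) → (247.846,76.379) → (232.389,87.609) → (213.283,87.609) → (197.826,76.379) → (191.922,58.208) → (197.826,40.037) → (213.283,28.807) → (232.389,28.807) → (247.846,40.037) → (253.750,58.208). Closed: final G1 returns to the first vertex.

**Shape 2** — `<circle>` circle, stroke `#008000` → score (S447, F2322). Machine vertices: (149.111,68.325) → (146.001,77.895) → (137.860,83.810) → (127.798,83.810) → (119.657,77.895) → (116.547,68.325) → (119.657,58.755) → (127.798,52.840) → (137.860,52.840) → (146.001,58.755) → (149.111,68.325). Closed: final G1 returns to the first vertex.

**Shape 3** — `<polygon>` closed polygon, stroke `#008000` → score (S447, F2322). Machine vertices: (229.910,68.985) → (107.275,35.709) → (270.716,8.202) → (229.910,68.985). Closed: final G1 returns to the first vertex.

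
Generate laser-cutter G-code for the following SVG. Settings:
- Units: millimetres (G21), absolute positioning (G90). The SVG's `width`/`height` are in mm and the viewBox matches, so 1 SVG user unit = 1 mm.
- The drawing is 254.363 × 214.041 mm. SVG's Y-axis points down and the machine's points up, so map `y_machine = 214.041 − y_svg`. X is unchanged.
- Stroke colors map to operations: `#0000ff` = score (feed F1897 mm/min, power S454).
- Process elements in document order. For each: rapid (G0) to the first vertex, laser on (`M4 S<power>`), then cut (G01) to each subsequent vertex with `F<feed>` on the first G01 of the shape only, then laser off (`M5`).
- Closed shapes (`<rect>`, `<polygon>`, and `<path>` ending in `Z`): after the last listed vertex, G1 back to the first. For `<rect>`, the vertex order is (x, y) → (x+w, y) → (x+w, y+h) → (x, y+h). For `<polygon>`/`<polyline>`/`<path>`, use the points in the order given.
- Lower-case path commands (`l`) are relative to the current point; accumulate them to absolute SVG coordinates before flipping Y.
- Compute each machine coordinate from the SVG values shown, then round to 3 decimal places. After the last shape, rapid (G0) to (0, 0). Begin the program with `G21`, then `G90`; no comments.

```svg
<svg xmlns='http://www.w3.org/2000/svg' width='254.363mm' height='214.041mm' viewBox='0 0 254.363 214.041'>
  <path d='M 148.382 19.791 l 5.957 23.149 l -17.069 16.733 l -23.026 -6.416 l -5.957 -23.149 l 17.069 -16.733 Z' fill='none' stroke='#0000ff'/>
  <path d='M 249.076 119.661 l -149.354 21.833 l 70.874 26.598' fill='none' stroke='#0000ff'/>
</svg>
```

G21
G90
G0 X148.382 Y194.250
M4 S454
G01 X154.339 Y171.101 F1897
G01 X137.270 Y154.368
G01 X114.244 Y160.784
G01 X108.287 Y183.933
G01 X125.356 Y200.666
G01 X148.382 Y194.250
M5
G0 X249.076 Y94.380
M4 S454
G01 X99.722 Y72.547 F1897
G01 X170.596 Y45.949
M5
G0 X0.000 Y0.000

viewBox `0 0 254.363 214.041` with mm width/height → 1 unit = 1 mm. Flip: y_m = 214.041 − y_svg.

**Shape 1** — `<path>` regular polygon, stroke `#0000ff` → score (S454, F1897). Machine vertices: (148.382,194.250) → (154.339,171.101) → (137.270,154.368) → (114.244,160.784) → (108.287,183.933) → (125.356,200.666) → (148.382,194.250). Closed: final G1 returns to the first vertex.

**Shape 2** — `<path>` open polyline, stroke `#0000ff` → score (S454, F1897). Machine vertices: (249.076,94.380) → (99.722,72.547) → (170.596,45.949). Open path.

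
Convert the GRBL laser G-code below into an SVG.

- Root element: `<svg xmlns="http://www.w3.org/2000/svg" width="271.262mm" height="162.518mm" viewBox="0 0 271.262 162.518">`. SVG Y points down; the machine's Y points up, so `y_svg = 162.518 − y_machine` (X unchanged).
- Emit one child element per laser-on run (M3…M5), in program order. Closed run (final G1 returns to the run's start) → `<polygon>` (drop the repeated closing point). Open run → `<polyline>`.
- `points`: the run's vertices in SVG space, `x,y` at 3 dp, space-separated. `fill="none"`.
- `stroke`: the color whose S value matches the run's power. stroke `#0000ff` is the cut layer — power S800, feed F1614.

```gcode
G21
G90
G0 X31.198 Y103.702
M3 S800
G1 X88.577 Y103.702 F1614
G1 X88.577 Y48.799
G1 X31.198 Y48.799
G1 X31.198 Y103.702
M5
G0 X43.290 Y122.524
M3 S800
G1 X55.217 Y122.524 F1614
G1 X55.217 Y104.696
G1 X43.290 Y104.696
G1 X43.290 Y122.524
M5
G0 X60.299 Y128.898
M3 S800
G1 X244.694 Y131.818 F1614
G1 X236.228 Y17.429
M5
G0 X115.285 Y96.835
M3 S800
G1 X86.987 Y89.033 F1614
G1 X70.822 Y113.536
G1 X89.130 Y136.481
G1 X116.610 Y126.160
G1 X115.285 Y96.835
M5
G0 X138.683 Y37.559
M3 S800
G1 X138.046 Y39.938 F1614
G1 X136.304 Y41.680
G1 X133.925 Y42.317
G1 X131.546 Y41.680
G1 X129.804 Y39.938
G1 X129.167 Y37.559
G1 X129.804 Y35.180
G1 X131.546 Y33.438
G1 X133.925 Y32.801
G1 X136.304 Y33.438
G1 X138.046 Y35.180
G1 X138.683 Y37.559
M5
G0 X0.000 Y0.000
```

y_svg = 162.518 − y_m. Every run uses S800, so all elements get stroke `#0000ff` (cut).

[1] closed run; points: 31.198,58.816 88.577,58.816 88.577,113.719 31.198,113.719

[2] closed run; points: 43.290,39.994 55.217,39.994 55.217,57.822 43.290,57.822

[3] open run; points: 60.299,33.620 244.694,30.700 236.228,145.089

[4] closed run; points: 115.285,65.683 86.987,73.485 70.822,48.982 89.130,26.037 116.610,36.358

[5] closed run; points: 138.683,124.959 138.046,122.580 136.304,120.838 133.925,120.201 131.546,120.838 129.804,122.580 129.167,124.959 129.804,127.338 131.546,129.080 133.925,129.717 136.304,129.080 138.046,127.338

<svg xmlns="http://www.w3.org/2000/svg" width="271.262mm" height="162.518mm" viewBox="0 0 271.262 162.518">
  <polygon points="31.198,58.816 88.577,58.816 88.577,113.719 31.198,113.719" fill="none" stroke="#0000ff"/>
  <polygon points="43.290,39.994 55.217,39.994 55.217,57.822 43.290,57.822" fill="none" stroke="#0000ff"/>
  <polyline points="60.299,33.620 244.694,30.700 236.228,145.089" fill="none" stroke="#0000ff"/>
  <polygon points="115.285,65.683 86.987,73.485 70.822,48.982 89.130,26.037 116.610,36.358" fill="none" stroke="#0000ff"/>
  <polygon points="138.683,124.959 138.046,122.580 136.304,120.838 133.925,120.201 131.546,120.838 129.804,122.580 129.167,124.959 129.804,127.338 131.546,129.080 133.925,129.717 136.304,129.080 138.046,127.338" fill="none" stroke="#0000ff"/>
</svg>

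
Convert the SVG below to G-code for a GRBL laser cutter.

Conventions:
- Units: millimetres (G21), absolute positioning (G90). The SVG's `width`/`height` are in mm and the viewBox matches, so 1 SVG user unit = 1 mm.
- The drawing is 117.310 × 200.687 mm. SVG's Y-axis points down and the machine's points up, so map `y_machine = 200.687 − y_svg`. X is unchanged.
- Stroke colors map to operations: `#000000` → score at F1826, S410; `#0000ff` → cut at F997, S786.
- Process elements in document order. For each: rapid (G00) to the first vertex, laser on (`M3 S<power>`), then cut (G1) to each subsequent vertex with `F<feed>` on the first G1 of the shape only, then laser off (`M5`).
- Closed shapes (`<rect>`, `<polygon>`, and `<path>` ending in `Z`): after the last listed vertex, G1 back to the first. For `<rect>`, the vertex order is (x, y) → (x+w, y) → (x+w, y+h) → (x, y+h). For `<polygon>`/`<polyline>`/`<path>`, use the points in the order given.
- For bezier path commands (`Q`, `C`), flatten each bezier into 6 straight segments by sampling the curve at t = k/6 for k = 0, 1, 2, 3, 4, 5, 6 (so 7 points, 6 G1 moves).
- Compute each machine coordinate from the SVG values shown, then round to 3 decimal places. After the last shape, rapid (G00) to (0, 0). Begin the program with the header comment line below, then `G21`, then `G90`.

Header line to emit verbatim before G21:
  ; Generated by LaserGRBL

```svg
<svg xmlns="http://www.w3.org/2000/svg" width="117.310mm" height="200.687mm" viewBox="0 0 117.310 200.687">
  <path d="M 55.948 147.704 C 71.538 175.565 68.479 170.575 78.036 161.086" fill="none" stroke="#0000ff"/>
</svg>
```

; Generated by LaserGRBL
G21
G90
G00 X55.948 Y52.983
M3 S786
G1 X62.334 Y41.659 F997
G1 X66.480 Y35.022
G1 X69.254 Y32.286
G1 X71.526 Y32.662
G1 X74.164 Y35.363
G1 X78.036 Y39.601
M5
G00 X0.000 Y0.000

1 u = 1 mm; y_m = 200.687 − y.

[1] `<path>` cubic bezier, #0000ff→cut S786 F997: (55.948,52.983) → (62.334,41.659) → (66.480,35.022) → (69.254,32.286) → (71.526,32.662) → (74.164,35.363) → (78.036,39.601)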